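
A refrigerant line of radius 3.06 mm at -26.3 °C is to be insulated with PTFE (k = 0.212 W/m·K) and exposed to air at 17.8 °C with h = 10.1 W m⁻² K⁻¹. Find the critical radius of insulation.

r_cr = 2.10 cm

For a cylinder, r_cr = k_ins/h = 0.212/10.1 = 0.0210 m = 2.10 cm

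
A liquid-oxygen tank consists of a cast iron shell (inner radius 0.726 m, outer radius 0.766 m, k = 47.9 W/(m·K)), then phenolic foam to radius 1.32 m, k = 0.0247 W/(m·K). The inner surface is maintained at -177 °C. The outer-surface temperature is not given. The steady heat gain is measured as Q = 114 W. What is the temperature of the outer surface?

Sum the resistances:
  R_cast iron = (1/0.726 − 1/0.766)/(4πk) = 0.07193/(4π·47.9) = 1.195×10^-4 K/W
  R_phenolic foam = (1/0.766 − 1/1.32)/(4πk) = 0.5479/(4π·0.0247) = 1.765 K/W
ΣR = 1.765 K/W
ΔT = Q·ΣR = 114 × 1.765 = 201.2 K
Heat flows inward, so T_out = T_in + ΔT = -177 + 201.2 = 24.2 °C

T_out = 24.2 °C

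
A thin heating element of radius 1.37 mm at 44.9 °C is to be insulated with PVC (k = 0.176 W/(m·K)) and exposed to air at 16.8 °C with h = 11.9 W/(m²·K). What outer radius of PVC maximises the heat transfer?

r_cr = 1.48 cm

For a cylinder, r_cr = k_ins/h = 0.176/11.9 = 0.0148 m = 1.48 cm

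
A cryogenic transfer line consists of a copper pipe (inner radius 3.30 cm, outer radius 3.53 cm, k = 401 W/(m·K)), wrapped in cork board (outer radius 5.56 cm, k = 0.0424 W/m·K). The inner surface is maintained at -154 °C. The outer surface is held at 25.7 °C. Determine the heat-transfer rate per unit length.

Q' = 105 W/m

Treat each layer as a resistance in series:
  R'_copper = ln(0.0353/0.0330)/(2πk) = 0.06738/(2π·401) = 2.674×10^-5 m·K/W
  R'_cork board = ln(0.0556/0.0353)/(2πk) = 0.4543/(2π·0.0424) = 1.705 m·K/W
ΣR = 2.674×10^-5 + 1.705 = 1.705 m·K/W
Q' = ΔT/ΣR = (-154 °C − 25.7 °C)/1.705 = -105 W/m
(Negative Q' ⇒ heat flows inward; heat gain = 105 W/m.)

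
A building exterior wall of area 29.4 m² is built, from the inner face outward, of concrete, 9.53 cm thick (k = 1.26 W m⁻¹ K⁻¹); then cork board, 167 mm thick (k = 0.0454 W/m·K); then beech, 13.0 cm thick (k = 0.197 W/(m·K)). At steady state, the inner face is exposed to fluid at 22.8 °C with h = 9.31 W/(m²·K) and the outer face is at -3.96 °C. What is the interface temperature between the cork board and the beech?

T = -0.05 °C

Series thermal resistances, inner to outer:
  R_conv,in = 1/(hA) = 1/(9.31·29.4) = 0.003653 K/W
  R_concrete = L/(kA) = 0.0953/(1.26·29.4) = 0.002573 K/W
  R_cork board = L/(kA) = 0.167/(0.0454·29.4) = 0.1251 K/W
  R_beech = L/(kA) = 0.130/(0.197·29.4) = 0.02245 K/W
ΣR = 0.003653 + 0.002573 + 0.1251 + 0.02245 = 0.1538 K/W
Q = ΔT/ΣR = (22.8 °C − -3.96 °C)/0.1538 = 174.0 W
From the inner boundary to the cork board/beech interface, ΣR_partial = 0.1313 K/W.
T_interface = T_in − Q·ΣR_partial = 22.8 °C − (174.0)(0.1313) = -0.05 °C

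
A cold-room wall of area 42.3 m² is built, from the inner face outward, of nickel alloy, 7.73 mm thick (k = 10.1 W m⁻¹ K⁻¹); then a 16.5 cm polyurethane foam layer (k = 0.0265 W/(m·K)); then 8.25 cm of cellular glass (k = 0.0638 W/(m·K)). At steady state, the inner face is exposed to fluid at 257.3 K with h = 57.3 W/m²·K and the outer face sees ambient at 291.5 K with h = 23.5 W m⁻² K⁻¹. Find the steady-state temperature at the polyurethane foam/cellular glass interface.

T = 285.5 K

Resistance network (inner→outer):
  R_conv,in = 1/(hA) = 1/(57.3·42.3) = 4.126×10^-4 K/W
  R_nickel alloy = L/(kA) = 0.00773/(10.1·42.3) = 1.809×10^-5 K/W
  R_polyurethane foam = L/(kA) = 0.165/(0.0265·42.3) = 0.1472 K/W
  R_cellular glass = L/(kA) = 0.0825/(0.0638·42.3) = 0.03057 K/W
  R_conv,out = 1/(hA) = 1/(23.5·42.3) = 0.001006 K/W
ΣR = 4.126×10^-4 + 1.809×10^-5 + 0.1472 + 0.03057 + 0.001006 = 0.1792 K/W
Q = ΔT/ΣR = (257.3 K − 291.5 K)/0.1792 = -190.8 W
From the inner boundary to the polyurethane foam/cellular glass interface, ΣR_partial = 0.1476 K/W.
T_interface = T_in − Q·ΣR_partial = 257.3 K − (-190.8)(0.1476) = 285.5 K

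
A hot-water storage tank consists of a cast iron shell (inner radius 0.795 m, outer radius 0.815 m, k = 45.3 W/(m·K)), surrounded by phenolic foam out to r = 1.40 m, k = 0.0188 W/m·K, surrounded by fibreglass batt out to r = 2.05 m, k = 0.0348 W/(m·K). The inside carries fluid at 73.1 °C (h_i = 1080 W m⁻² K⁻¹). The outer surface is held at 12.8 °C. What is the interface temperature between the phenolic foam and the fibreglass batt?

Resistance network (inner→outer):
  R_conv,in = 1/(4πr²h) = 1/(4π·0.795²·1080) = 1.166×10^-4 K/W
  R_cast iron = (1/0.795 − 1/0.815)/(4πk) = 0.03087/(4π·45.3) = 5.422×10^-5 K/W
  R_phenolic foam = (1/0.815 − 1/1.40)/(4πk) = 0.5127/(4π·0.0188) = 2.170 K/W
  R_fibreglass batt = (1/1.40 − 1/2.05)/(4πk) = 0.2265/(4π·0.0348) = 0.5179 K/W
ΣR = 1.166×10^-4 + 5.422×10^-5 + 2.170 + 0.5179 = 2.688 K/W
Q = ΔT/ΣR = (73.1 °C − 12.8 °C)/2.688 = 22.43 W
From the inner boundary to the phenolic foam/fibreglass batt interface, ΣR_partial = 2.170 K/W.
T_interface = T_in − Q·ΣR_partial = 73.1 °C − (22.43)(2.170) = 24.4 °C

T = 24.4 °C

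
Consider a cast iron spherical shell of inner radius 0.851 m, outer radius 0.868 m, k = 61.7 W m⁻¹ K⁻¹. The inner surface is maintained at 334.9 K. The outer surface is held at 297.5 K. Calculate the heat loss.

Q = 1260 kW

Q = 4πk·ΔT/(1/r₁ − 1/r₂) = 4π × 61.7 × 37.4 / (1/0.851 − 1/0.868) = 1.26×10^6 W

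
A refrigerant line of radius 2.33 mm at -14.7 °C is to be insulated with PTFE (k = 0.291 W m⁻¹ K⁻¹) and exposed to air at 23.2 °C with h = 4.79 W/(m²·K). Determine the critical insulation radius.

r_cr = 6.08 cm

For a cylinder, r_cr = k_ins/h = 0.291/4.79 = 0.0608 m = 6.08 cm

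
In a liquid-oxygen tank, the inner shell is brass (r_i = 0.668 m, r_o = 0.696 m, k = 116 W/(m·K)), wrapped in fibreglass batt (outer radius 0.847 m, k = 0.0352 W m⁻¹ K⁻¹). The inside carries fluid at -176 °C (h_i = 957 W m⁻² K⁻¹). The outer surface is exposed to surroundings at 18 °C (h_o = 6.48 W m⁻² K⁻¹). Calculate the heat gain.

Q = 325 W

Series thermal resistances, inner to outer:
  R_conv,in = 1/(4πr²h) = 1/(4π·0.668²·957) = 1.863×10^-4 K/W
  R_brass = (1/0.668 − 1/0.696)/(4πk) = 0.06022/(4π·116) = 4.131×10^-5 K/W
  R_fibreglass batt = (1/0.696 − 1/0.847)/(4πk) = 0.2561/(4π·0.0352) = 0.5791 K/W
  R_conv,out = 1/(4πr²h) = 1/(4π·0.847²·6.48) = 0.01712 K/W
ΣR = 1.863×10^-4 + 4.131×10^-5 + 0.5791 + 0.01712 = 0.5964 K/W
Q = ΔT/ΣR = (-176 °C − 18 °C)/0.5964 = -325 W
(Negative Q ⇒ heat flows inward; heat gain = 325 W.)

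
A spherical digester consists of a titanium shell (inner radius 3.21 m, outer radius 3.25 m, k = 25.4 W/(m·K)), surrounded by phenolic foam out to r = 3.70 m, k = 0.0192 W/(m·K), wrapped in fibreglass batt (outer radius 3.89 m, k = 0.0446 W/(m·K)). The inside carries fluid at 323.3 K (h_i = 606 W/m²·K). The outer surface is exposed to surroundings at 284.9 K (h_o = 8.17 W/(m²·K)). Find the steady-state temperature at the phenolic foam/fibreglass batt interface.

T = 290.1 K

Resistance network (inner→outer):
  R_conv,in = 1/(4πr²h) = 1/(4π·3.21²·606) = 1.274×10^-5 K/W
  R_titanium = (1/3.21 − 1/3.25)/(4πk) = 0.003834/(4π·25.4) = 1.201×10^-5 K/W
  R_phenolic foam = (1/3.25 − 1/3.70)/(4πk) = 0.03742/(4π·0.0192) = 0.1551 K/W
  R_fibreglass batt = (1/3.70 − 1/3.89)/(4πk) = 0.01320/(4π·0.0446) = 0.02355 K/W
  R_conv,out = 1/(4πr²h) = 1/(4π·3.89²·8.17) = 6.437×10^-4 K/W
ΣR = 1.274×10^-5 + 1.201×10^-5 + 0.1551 + 0.02355 + 6.437×10^-4 = 0.1793 K/W
Q = ΔT/ΣR = (323.3 K − 284.9 K)/0.1793 = 214.2 W
From the inner boundary to the phenolic foam/fibreglass batt interface, ΣR_partial = 0.1551 K/W.
T_interface = T_in − Q·ΣR_partial = 323.3 K − (214.2)(0.1551) = 290.1 K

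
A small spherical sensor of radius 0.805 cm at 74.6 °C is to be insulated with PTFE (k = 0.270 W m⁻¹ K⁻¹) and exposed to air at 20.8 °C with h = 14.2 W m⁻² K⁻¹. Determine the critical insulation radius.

r_cr = 3.80 cm

For a sphere, r_cr = 2k_ins/h = 2·0.270/14.2 = 0.0380 m = 3.80 cm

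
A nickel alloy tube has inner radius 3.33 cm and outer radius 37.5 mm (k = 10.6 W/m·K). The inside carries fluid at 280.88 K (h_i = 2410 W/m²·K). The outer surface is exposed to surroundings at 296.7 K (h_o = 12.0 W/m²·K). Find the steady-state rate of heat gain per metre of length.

Series thermal resistances, inner to outer:
  R'_conv,in = 1/(2πr h) = 1/(2π·0.0333·2410) = 0.001983 m·K/W
  R'_nickel alloy = ln(0.0375/0.0333)/(2πk) = 0.1188/(2π·10.6) = 0.001783 m·K/W
  R'_conv,out = 1/(2πr h) = 1/(2π·0.0375·12.0) = 0.3537 m·K/W
ΣR = 0.001983 + 0.001783 + 0.3537 = 0.3575 m·K/W
Q' = ΔT/ΣR = (280.88 K − 296.7 K)/0.3575 = -44.3 W/m
(Negative Q' ⇒ heat flows inward; heat gain = 44.3 W/m.)

Q' = 44.3 W/m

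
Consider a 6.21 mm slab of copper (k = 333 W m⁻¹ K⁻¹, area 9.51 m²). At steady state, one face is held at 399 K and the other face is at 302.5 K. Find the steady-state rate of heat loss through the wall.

Q = kA·ΔT/L = 333 × 9.51 × |399 K − 302.5 K| / 0.00621 = 4.92×10^7 W

Q = 4.92×10^7 W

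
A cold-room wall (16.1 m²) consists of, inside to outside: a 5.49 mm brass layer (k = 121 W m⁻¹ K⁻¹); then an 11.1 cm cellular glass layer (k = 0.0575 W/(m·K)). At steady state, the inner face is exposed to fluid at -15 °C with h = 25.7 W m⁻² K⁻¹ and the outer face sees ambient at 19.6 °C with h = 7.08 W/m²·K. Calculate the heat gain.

Q = 264 W

Series thermal resistances, inner to outer:
  R_conv,in = 1/(hA) = 1/(25.7·16.1) = 0.002417 K/W
  R_brass = L/(kA) = 0.00549/(121·16.1) = 2.818×10^-6 K/W
  R_cellular glass = L/(kA) = 0.111/(0.0575·16.1) = 0.1199 K/W
  R_conv,out = 1/(hA) = 1/(7.08·16.1) = 0.008773 K/W
ΣR = 0.002417 + 2.818×10^-6 + 0.1199 + 0.008773 = 0.1311 K/W
Q = ΔT/ΣR = (-15 °C − 19.6 °C)/0.1311 = -264 W
(Negative Q ⇒ heat flows inward; heat gain = 264 W.)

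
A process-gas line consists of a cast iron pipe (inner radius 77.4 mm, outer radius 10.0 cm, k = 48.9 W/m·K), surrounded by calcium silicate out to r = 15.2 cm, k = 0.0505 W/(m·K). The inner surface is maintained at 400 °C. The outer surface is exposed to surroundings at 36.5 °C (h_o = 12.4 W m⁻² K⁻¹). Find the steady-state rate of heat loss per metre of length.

Series thermal resistances, inner to outer:
  R'_cast iron = ln(0.100/0.0774)/(2πk) = 0.2562/(2π·48.9) = 8.338×10^-4 m·K/W
  R'_calcium silicate = ln(0.152/0.100)/(2πk) = 0.4187/(2π·0.0505) = 1.320 m·K/W
  R'_conv,out = 1/(2πr h) = 1/(2π·0.152·12.4) = 0.08444 m·K/W
ΣR = 8.338×10^-4 + 1.320 + 0.08444 = 1.405 m·K/W
Q' = ΔT/ΣR = (400 °C − 36.5 °C)/1.405 = 259 W/m

Q' = 259 W/m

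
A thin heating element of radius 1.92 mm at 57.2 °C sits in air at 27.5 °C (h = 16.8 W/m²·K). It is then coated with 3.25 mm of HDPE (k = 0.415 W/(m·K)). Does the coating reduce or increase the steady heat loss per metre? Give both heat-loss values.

Critical radius for a cylinder: r_cr = k/h = 0.0247 m = 2.47 cm.
Outer radius after coating: r₂ = 0.00192 + 0.00325 = 0.00517 m.
Since r₁ < r_cr and r₂ ≤ r_cr, the coating moves toward the maximum at r_cr — heat loss rises.
Bare: R = 1/(2πr₁h) = 4.934 m·K/W; Q = 29.7/4.934 = 6.02 W/m.
Coated: R = R_cond + R_conv = 2.212 m·K/W; Q = 29.7/2.212 = 13.4 W/m.

increases: 6.02 → 13.4 W/m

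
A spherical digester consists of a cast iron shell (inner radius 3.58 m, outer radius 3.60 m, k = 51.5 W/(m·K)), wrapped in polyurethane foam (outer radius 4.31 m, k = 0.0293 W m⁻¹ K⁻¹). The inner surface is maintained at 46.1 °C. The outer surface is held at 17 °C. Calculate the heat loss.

Resistance network (inner→outer):
  R_cast iron = (1/3.58 − 1/3.60)/(4πk) = 0.001552/(4π·51.5) = 2.398×10^-6 K/W
  R_polyurethane foam = (1/3.60 − 1/4.31)/(4πk) = 0.04576/(4π·0.0293) = 0.1243 K/W
ΣR = 2.398×10^-6 + 0.1243 = 0.1243 K/W
Q = ΔT/ΣR = (46.1 °C − 17 °C)/0.1243 = 234 W

Q = 234 W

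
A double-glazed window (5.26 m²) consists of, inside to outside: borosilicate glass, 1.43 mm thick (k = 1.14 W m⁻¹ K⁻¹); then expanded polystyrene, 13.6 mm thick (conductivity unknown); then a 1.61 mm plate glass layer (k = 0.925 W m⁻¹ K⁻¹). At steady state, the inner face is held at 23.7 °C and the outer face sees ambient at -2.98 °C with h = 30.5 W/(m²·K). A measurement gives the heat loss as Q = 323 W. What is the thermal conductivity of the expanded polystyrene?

k = 0.0341 W/m·K

ΣR = ΔT/Q = |23.7 − -2.98|/323 = 0.08260 K/W
Known resistances:
  R_borosilicate glass = L/(kA) = 0.00143/(1.14·5.26) = 2.385×10^-4 K/W
  R_plate glass = L/(kA) = 0.00161/(0.925·5.26) = 3.309×10^-4 K/W
  R_conv,out = 1/(hA) = 1/(30.5·5.26) = 0.006233 K/W
R_expanded polystyrene = ΣR − ΣR_known = 0.08260 − 0.006802 = 0.07580 K/W
L/(kA) = 0.07580 ⇒ k = 0.0136/(0.07580·5.26) = 0.0341 W/m·K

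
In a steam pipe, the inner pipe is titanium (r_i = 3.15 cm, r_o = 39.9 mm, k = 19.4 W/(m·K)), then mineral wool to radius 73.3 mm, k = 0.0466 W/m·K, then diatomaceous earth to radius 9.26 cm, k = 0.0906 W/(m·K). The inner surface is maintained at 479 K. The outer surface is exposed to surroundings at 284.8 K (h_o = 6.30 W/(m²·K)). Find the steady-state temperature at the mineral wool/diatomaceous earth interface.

Treat each layer as a resistance in series:
  R'_titanium = ln(0.0399/0.0315)/(2πk) = 0.2364/(2π·19.4) = 0.001939 m·K/W
  R'_mineral wool = ln(0.0733/0.0399)/(2πk) = 0.6082/(2π·0.0466) = 2.077 m·K/W
  R'_diatomaceous earth = ln(0.0926/0.0733)/(2πk) = 0.2337/(2π·0.0906) = 0.4106 m·K/W
  R'_conv,out = 1/(2πr h) = 1/(2π·0.0926·6.30) = 0.2728 m·K/W
ΣR = 0.001939 + 2.077 + 0.4106 + 0.2728 = 2.762 m·K/W
Q' = ΔT/ΣR = (479 K − 284.8 K)/2.762 = 70.31 W/m
From the inner boundary to the mineral wool/diatomaceous earth interface, ΣR_partial = 2.079 m·K/W.
T_interface = T_in − Q'·ΣR_partial = 479 K − (70.31)(2.079) = 332.8 K

T = 332.8 K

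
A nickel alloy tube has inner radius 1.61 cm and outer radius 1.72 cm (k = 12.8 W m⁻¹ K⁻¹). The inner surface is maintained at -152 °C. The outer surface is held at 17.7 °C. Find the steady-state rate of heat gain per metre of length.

Q' = 207 kW/m

Q' = 2πk·ΔT/ln(r₂/r₁) = 2π × 12.8 × 169.7 / ln(0.0172/0.0161) = 2.07×10^5 W/m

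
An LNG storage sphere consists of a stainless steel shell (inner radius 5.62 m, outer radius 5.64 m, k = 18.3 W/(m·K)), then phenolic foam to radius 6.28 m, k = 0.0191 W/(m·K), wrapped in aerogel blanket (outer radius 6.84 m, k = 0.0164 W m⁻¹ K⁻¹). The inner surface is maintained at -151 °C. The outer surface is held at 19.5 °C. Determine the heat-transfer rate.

Resistance network (inner→outer):
  R_stainless steel = (1/5.62 − 1/5.64)/(4πk) = 6.310×10^-4/(4π·18.3) = 2.744×10^-6 K/W
  R_phenolic foam = (1/5.64 − 1/6.28)/(4πk) = 0.01807/(4π·0.0191) = 0.07528 K/W
  R_aerogel blanket = (1/6.28 − 1/6.84)/(4πk) = 0.01304/(4π·0.0164) = 0.06326 K/W
ΣR = 2.744×10^-6 + 0.07528 + 0.06326 = 0.1385 K/W
Q = ΔT/ΣR = (-151 °C − 19.5 °C)/0.1385 = -1230 W
(Negative Q ⇒ heat flows inward; heat gain = 1230 W.)

Q = 1230 W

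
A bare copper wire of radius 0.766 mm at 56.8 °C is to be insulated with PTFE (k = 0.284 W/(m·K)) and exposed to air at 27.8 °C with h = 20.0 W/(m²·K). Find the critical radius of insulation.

r_cr = 1.42 cm

For a cylinder, r_cr = k_ins/h = 0.284/20.0 = 0.0142 m = 1.42 cm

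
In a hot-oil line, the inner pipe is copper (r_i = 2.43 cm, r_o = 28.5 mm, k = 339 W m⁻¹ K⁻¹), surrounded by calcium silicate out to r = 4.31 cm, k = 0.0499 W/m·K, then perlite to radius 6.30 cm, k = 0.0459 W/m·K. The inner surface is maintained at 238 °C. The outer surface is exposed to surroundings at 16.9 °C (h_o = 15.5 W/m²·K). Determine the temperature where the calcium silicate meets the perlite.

T = 134 °C

Treat each layer as a resistance in series:
  R'_copper = ln(0.0285/0.0243)/(2πk) = 0.1594/(2π·339) = 7.485×10^-5 m·K/W
  R'_calcium silicate = ln(0.0431/0.0285)/(2πk) = 0.4136/(2π·0.0499) = 1.319 m·K/W
  R'_perlite = ln(0.0630/0.0431)/(2πk) = 0.3796/(2π·0.0459) = 1.316 m·K/W
  R'_conv,out = 1/(2πr h) = 1/(2π·0.0630·15.5) = 0.1630 m·K/W
ΣR = 7.485×10^-5 + 1.319 + 1.316 + 0.1630 = 2.798 m·K/W
Q' = ΔT/ΣR = (238 °C − 16.9 °C)/2.798 = 79.02 W/m
From the inner boundary to the calcium silicate/perlite interface, ΣR_partial = 1.319 m·K/W.
T_interface = T_in − Q'·ΣR_partial = 238 °C − (79.02)(1.319) = 134 °C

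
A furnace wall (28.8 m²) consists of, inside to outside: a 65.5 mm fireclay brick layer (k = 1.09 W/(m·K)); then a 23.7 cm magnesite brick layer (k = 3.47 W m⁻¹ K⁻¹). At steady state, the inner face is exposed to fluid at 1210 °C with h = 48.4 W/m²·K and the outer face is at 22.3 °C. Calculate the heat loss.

Resistance network (inner→outer):
  R_conv,in = 1/(hA) = 1/(48.4·28.8) = 7.174×10^-4 K/W
  R_fireclay brick = L/(kA) = 0.0655/(1.09·28.8) = 0.002087 K/W
  R_magnesite brick = L/(kA) = 0.237/(3.47·28.8) = 0.002372 K/W
ΣR = 7.174×10^-4 + 0.002087 + 0.002372 = 0.005176 K/W
Q = ΔT/ΣR = (1210 °C − 22.3 °C)/0.005176 = 2.29×10^5 W

Q = 2.29×10^5 W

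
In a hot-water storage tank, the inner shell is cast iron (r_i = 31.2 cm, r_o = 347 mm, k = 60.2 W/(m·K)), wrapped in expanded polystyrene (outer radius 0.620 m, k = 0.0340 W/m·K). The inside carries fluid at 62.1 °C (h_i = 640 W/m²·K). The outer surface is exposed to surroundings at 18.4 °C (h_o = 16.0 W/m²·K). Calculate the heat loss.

Q = 14.6 W

Treat each layer as a resistance in series:
  R_conv,in = 1/(4πr²h) = 1/(4π·0.312²·640) = 0.001277 K/W
  R_cast iron = (1/0.312 − 1/0.347)/(4πk) = 0.3233/(4π·60.2) = 4.273×10^-4 K/W
  R_expanded polystyrene = (1/0.347 − 1/0.620)/(4πk) = 1.269/(4π·0.0340) = 2.970 K/W
  R_conv,out = 1/(4πr²h) = 1/(4π·0.620²·16.0) = 0.01294 K/W
ΣR = 0.001277 + 4.273×10^-4 + 2.970 + 0.01294 = 2.985 K/W
Q = ΔT/ΣR = (62.1 °C − 18.4 °C)/2.985 = 14.6 W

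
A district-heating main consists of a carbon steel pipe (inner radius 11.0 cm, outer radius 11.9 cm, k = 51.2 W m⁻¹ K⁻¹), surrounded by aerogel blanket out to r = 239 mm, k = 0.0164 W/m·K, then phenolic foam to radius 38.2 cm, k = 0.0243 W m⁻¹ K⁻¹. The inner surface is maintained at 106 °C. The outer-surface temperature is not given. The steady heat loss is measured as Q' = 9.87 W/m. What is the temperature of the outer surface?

Series resistances:
  R'_carbon steel = ln(0.119/0.110)/(2πk) = 0.07864/(2π·51.2) = 2.445×10^-4 m·K/W
  R'_aerogel blanket = ln(0.239/0.119)/(2πk) = 0.6973/(2π·0.0164) = 6.767 m·K/W
  R'_phenolic foam = ln(0.382/0.239)/(2πk) = 0.4690/(2π·0.0243) = 3.071 m·K/W
ΣR = 9.839 m·K/W
ΔT = Q'·ΣR = 9.87 × 9.839 = 97.11 K
Heat flows outward, so T_out = T_in − ΔT = 106 − 97.11 = 8.89 °C

T_out = 8.89 °C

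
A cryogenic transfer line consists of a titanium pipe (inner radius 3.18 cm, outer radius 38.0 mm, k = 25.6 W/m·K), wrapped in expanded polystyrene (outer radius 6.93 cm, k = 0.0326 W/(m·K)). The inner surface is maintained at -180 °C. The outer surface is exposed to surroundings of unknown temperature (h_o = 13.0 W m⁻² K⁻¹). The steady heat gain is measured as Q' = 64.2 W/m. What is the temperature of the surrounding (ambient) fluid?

Series resistances:
  R'_titanium = ln(0.0380/0.0318)/(2πk) = 0.1781/(2π·25.6) = 0.001107 m·K/W
  R'_expanded polystyrene = ln(0.0693/0.0380)/(2πk) = 0.6009/(2π·0.0326) = 2.933 m·K/W
  R'_conv,out = 1/(2πr h) = 1/(2π·0.0693·13.0) = 0.1767 m·K/W
ΣR = 3.111 m·K/W
ΔT = Q'·ΣR = 64.2 × 3.111 = 199.7 K
Heat flows inward, so T_out = T_in + ΔT = -180 + 199.7 = 19.7 °C

T_out = 19.7 °C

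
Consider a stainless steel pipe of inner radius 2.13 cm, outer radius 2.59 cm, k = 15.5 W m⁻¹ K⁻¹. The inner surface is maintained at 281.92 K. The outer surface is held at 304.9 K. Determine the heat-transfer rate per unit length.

Q' = 11.4 kW/m

Q' = 2πk·ΔT/ln(r₂/r₁) = 2π × 15.5 × 22.98 / ln(0.0259/0.0213) = 11400 W/m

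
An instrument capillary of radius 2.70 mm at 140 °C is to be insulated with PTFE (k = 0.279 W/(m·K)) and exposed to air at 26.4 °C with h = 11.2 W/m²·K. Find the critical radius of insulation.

For a cylinder, r_cr = k_ins/h = 0.279/11.2 = 0.0249 m = 2.49 cm

r_cr = 2.49 cm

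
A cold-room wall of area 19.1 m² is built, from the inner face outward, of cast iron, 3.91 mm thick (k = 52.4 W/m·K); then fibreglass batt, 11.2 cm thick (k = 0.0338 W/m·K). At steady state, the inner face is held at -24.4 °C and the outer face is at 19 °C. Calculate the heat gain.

Q = 250 W

Treat each layer as a resistance in series:
  R_cast iron = L/(kA) = 0.00391/(52.4·19.1) = 3.907×10^-6 K/W
  R_fibreglass batt = L/(kA) = 0.112/(0.0338·19.1) = 0.1735 K/W
ΣR = 3.907×10^-6 + 0.1735 = 0.1735 K/W
Q = ΔT/ΣR = (-24.4 °C − 19 °C)/0.1735 = -250 W
(Negative Q ⇒ heat flows inward; heat gain = 250 W.)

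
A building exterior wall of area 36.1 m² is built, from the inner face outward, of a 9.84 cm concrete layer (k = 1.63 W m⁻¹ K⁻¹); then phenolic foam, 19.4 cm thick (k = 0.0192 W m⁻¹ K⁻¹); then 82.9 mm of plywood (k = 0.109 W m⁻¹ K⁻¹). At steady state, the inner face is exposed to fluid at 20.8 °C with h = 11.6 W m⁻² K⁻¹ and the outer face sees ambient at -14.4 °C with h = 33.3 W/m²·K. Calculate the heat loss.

Treat each layer as a resistance in series:
  R_conv,in = 1/(hA) = 1/(11.6·36.1) = 0.002388 K/W
  R_concrete = L/(kA) = 0.0984/(1.63·36.1) = 0.001672 K/W
  R_phenolic foam = L/(kA) = 0.194/(0.0192·36.1) = 0.2799 K/W
  R_plywood = L/(kA) = 0.0829/(0.109·36.1) = 0.02107 K/W
  R_conv,out = 1/(hA) = 1/(33.3·36.1) = 8.319×10^-4 K/W
ΣR = 0.002388 + 0.001672 + 0.2799 + 0.02107 + 8.319×10^-4 = 0.3059 K/W
Q = ΔT/ΣR = (20.8 °C − -14.4 °C)/0.3059 = 115 W

Q = 115 W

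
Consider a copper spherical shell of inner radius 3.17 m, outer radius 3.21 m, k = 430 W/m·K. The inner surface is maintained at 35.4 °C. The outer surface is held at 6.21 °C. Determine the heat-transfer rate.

Q = 4πk·ΔT/(1/r₁ − 1/r₂) = 4π × 430 × 29.19 / (1/3.17 − 1/3.21) = 4.01×10^7 W

Q = 4.01×10^7 W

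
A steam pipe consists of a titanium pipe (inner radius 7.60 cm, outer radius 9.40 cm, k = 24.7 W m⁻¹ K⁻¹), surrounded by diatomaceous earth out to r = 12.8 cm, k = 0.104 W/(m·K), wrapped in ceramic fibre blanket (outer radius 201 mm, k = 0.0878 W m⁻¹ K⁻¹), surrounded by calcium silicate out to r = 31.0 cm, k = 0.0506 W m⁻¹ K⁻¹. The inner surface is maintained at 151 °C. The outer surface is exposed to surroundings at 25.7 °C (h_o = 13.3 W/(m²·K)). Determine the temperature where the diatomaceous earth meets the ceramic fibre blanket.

T = 129 °C

Treat each layer as a resistance in series:
  R'_titanium = ln(0.0940/0.0760)/(2πk) = 0.2126/(2π·24.7) = 0.001370 m·K/W
  R'_diatomaceous earth = ln(0.128/0.0940)/(2πk) = 0.3087/(2π·0.104) = 0.4725 m·K/W
  R'_ceramic fibre blanket = ln(0.201/0.128)/(2πk) = 0.4513/(2π·0.0878) = 0.8180 m·K/W
  R'_calcium silicate = ln(0.310/0.201)/(2πk) = 0.4333/(2π·0.0506) = 1.363 m·K/W
  R'_conv,out = 1/(2πr h) = 1/(2π·0.310·13.3) = 0.03860 m·K/W
ΣR = 0.001370 + 0.4725 + 0.8180 + 1.363 + 0.03860 = 2.693 m·K/W
Q' = ΔT/ΣR = (151 °C − 25.7 °C)/2.693 = 46.53 W/m
From the inner boundary to the diatomaceous earth/ceramic fibre blanket interface, ΣR_partial = 0.4739 m·K/W.
T_interface = T_in − Q'·ΣR_partial = 151 °C − (46.53)(0.4739) = 129 °C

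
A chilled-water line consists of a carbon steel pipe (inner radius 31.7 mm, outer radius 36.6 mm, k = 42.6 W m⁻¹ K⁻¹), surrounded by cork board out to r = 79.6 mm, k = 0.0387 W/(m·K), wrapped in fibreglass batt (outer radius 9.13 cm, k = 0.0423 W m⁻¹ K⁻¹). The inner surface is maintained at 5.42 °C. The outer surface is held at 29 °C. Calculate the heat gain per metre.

Q' = 6.35 W/m

Series thermal resistances, inner to outer:
  R'_carbon steel = ln(0.0366/0.0317)/(2πk) = 0.1437/(2π·42.6) = 5.370×10^-4 m·K/W
  R'_cork board = ln(0.0796/0.0366)/(2πk) = 0.7770/(2π·0.0387) = 3.195 m·K/W
  R'_fibreglass batt = ln(0.0913/0.0796)/(2πk) = 0.1371/(2π·0.0423) = 0.5160 m·K/W
ΣR = 5.370×10^-4 + 3.195 + 0.5160 = 3.712 m·K/W
Q' = ΔT/ΣR = (5.42 °C − 29 °C)/3.712 = -6.35 W/m
(Negative Q' ⇒ heat flows inward; heat gain = 6.35 W/m.)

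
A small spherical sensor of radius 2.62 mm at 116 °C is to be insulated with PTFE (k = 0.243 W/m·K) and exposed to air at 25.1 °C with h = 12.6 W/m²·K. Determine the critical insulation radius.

r_cr = 3.86 cm

For a sphere, r_cr = 2k_ins/h = 2·0.243/12.6 = 0.0386 m = 3.86 cm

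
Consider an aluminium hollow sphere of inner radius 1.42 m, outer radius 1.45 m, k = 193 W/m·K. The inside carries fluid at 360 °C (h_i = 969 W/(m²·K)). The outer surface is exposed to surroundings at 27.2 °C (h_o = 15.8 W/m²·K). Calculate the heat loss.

Q = 136 kW

Treat each layer as a resistance in series:
  R_conv,in = 1/(4πr²h) = 1/(4π·1.42²·969) = 4.073×10^-5 K/W
  R_aluminium = (1/1.42 − 1/1.45)/(4πk) = 0.01457/(4π·193) = 6.008×10^-6 K/W
  R_conv,out = 1/(4πr²h) = 1/(4π·1.45²·15.8) = 0.002396 K/W
ΣR = 4.073×10^-5 + 6.008×10^-6 + 0.002396 = 0.002443 K/W
Q = ΔT/ΣR = (360 °C − 27.2 °C)/0.002443 = 1.36×10^5 W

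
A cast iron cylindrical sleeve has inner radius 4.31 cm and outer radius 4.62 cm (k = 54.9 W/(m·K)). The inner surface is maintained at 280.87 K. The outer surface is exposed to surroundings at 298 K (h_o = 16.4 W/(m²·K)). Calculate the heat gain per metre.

Resistance network (inner→outer):
  R'_cast iron = ln(0.0462/0.0431)/(2πk) = 0.06946/(2π·54.9) = 2.014×10^-4 m·K/W
  R'_conv,out = 1/(2πr h) = 1/(2π·0.0462·16.4) = 0.2101 m·K/W
ΣR = 2.014×10^-4 + 0.2101 = 0.2103 m·K/W
Q' = ΔT/ΣR = (280.87 K − 298 K)/0.2103 = -81.5 W/m
(Negative Q' ⇒ heat flows inward; heat gain = 81.5 W/m.)

Q' = 81.5 W/m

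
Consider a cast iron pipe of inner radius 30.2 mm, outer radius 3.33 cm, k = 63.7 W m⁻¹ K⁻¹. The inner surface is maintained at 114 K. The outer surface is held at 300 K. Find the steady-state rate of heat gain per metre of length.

Q' = 2πk·ΔT/ln(r₂/r₁) = 2π × 63.7 × 186 / ln(0.0333/0.0302) = 7.62×10^5 W/m

Q' = 7.62×10^5 W/m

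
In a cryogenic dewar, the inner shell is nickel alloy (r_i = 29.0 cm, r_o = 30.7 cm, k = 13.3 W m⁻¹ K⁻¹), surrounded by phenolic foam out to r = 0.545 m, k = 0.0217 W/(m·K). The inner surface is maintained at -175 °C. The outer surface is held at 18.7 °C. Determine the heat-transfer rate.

Treat each layer as a resistance in series:
  R_nickel alloy = (1/0.290 − 1/0.307)/(4πk) = 0.1909/(4π·13.3) = 0.001142 K/W
  R_phenolic foam = (1/0.307 − 1/0.545)/(4πk) = 1.422/(4π·0.0217) = 5.216 K/W
ΣR = 0.001142 + 5.216 = 5.217 K/W
Q = ΔT/ΣR = (-175 °C − 18.7 °C)/5.217 = -37.1 W
(Negative Q ⇒ heat flows inward; heat gain = 37.1 W.)

Q = 37.1 W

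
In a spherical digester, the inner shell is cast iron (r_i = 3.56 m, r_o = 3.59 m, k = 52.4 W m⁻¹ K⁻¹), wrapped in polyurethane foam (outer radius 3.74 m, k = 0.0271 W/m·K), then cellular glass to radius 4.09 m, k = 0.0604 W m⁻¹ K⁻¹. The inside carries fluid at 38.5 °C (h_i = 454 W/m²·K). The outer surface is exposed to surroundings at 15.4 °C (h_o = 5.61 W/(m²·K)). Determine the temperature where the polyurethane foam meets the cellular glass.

Resistance network (inner→outer):
  R_conv,in = 1/(4πr²h) = 1/(4π·3.56²·454) = 1.383×10^-5 K/W
  R_cast iron = (1/3.56 − 1/3.59)/(4πk) = 0.002347/(4π·52.4) = 3.565×10^-6 K/W
  R_polyurethane foam = (1/3.59 − 1/3.74)/(4πk) = 0.01117/(4π·0.0271) = 0.03281 K/W
  R_cellular glass = (1/3.74 − 1/4.09)/(4πk) = 0.02288/(4π·0.0604) = 0.03015 K/W
  R_conv,out = 1/(4πr²h) = 1/(4π·4.09²·5.61) = 8.480×10^-4 K/W
ΣR = 1.383×10^-5 + 3.565×10^-6 + 0.03281 + 0.03015 + 8.480×10^-4 = 0.06383 K/W
Q = ΔT/ΣR = (38.5 °C − 15.4 °C)/0.06383 = 361.9 W
From the inner boundary to the polyurethane foam/cellular glass interface, ΣR_partial = 0.03283 K/W.
T_interface = T_in − Q·ΣR_partial = 38.5 °C − (361.9)(0.03283) = 26.6 °C

T = 26.6 °C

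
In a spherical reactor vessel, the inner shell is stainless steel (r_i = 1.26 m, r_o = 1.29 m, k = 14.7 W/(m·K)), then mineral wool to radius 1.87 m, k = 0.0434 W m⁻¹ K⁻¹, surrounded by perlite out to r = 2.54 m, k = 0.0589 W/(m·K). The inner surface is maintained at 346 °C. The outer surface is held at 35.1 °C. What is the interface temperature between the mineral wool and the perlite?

Series thermal resistances, inner to outer:
  R_stainless steel = (1/1.26 − 1/1.29)/(4πk) = 0.01846/(4π·14.7) = 9.992×10^-5 K/W
  R_mineral wool = (1/1.29 − 1/1.87)/(4πk) = 0.2404/(4π·0.0434) = 0.4409 K/W
  R_perlite = (1/1.87 − 1/2.54)/(4πk) = 0.1411/(4π·0.0589) = 0.1906 K/W
ΣR = 9.992×10^-5 + 0.4409 + 0.1906 = 0.6316 K/W
Q = ΔT/ΣR = (346 °C − 35.1 °C)/0.6316 = 492.2 W
From the inner boundary to the mineral wool/perlite interface, ΣR_partial = 0.4410 K/W.
T_interface = T_in − Q·ΣR_partial = 346 °C − (492.2)(0.4410) = 129 °C

T = 129 °C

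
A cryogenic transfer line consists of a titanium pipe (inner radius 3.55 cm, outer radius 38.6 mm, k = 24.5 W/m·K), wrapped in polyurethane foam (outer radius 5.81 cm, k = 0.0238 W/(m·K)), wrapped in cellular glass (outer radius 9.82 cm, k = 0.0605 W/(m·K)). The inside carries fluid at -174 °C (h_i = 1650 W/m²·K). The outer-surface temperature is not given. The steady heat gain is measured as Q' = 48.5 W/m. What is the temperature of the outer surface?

T_out = 25.7 °C

Series resistances:
  R'_conv,in = 1/(2πr h) = 1/(2π·0.0355·1650) = 0.002717 m·K/W
  R'_titanium = ln(0.0386/0.0355)/(2πk) = 0.08372/(2π·24.5) = 5.439×10^-4 m·K/W
  R'_polyurethane foam = ln(0.0581/0.0386)/(2πk) = 0.4089/(2π·0.0238) = 2.734 m·K/W
  R'_cellular glass = ln(0.0982/0.0581)/(2πk) = 0.5248/(2π·0.0605) = 1.381 m·K/W
ΣR = 4.118 m·K/W
ΔT = Q'·ΣR = 48.5 × 4.118 = 199.7 K
Heat flows inward, so T_out = T_in + ΔT = -174 + 199.7 = 25.7 °C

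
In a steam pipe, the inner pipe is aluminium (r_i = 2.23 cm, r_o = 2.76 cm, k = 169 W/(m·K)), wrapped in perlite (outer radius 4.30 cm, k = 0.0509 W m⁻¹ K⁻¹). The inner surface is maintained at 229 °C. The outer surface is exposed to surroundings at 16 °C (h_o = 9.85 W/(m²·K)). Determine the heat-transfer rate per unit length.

Q' = 121 W/m

Resistance network (inner→outer):
  R'_aluminium = ln(0.0276/0.0223)/(2πk) = 0.2132/(2π·169) = 2.008×10^-4 m·K/W
  R'_perlite = ln(0.0430/0.0276)/(2πk) = 0.4434/(2π·0.0509) = 1.386 m·K/W
  R'_conv,out = 1/(2πr h) = 1/(2π·0.0430·9.85) = 0.3758 m·K/W
ΣR = 2.008×10^-4 + 1.386 + 0.3758 = 1.762 m·K/W
Q' = ΔT/ΣR = (229 °C − 16 °C)/1.762 = 121 W/m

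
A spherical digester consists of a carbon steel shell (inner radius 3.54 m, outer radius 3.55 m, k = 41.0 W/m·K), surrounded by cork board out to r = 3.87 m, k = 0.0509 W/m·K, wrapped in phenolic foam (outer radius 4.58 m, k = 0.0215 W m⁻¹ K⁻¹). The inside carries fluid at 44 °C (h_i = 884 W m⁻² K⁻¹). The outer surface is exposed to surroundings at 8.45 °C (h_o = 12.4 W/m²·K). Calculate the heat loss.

Treat each layer as a resistance in series:
  R_conv,in = 1/(4πr²h) = 1/(4π·3.54²·884) = 7.183×10^-6 K/W
  R_carbon steel = (1/3.54 − 1/3.55)/(4πk) = 7.957×10^-4/(4π·41.0) = 1.544×10^-6 K/W
  R_cork board = (1/3.55 − 1/3.87)/(4πk) = 0.02329/(4π·0.0509) = 0.03642 K/W
  R_phenolic foam = (1/3.87 − 1/4.58)/(4πk) = 0.04006/(4π·0.0215) = 0.1483 K/W
  R_conv,out = 1/(4πr²h) = 1/(4π·4.58²·12.4) = 3.059×10^-4 K/W
ΣR = 7.183×10^-6 + 1.544×10^-6 + 0.03642 + 0.1483 + 3.059×10^-4 = 0.1850 K/W
Q = ΔT/ΣR = (44 °C − 8.45 °C)/0.1850 = 192 W

Q = 192 W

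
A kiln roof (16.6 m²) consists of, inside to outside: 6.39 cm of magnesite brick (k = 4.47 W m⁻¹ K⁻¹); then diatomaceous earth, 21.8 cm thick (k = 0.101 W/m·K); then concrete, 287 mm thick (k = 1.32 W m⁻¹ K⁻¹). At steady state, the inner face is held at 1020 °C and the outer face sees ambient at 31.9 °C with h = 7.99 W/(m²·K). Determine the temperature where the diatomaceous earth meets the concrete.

Treat each layer as a resistance in series:
  R_magnesite brick = L/(kA) = 0.0639/(4.47·16.6) = 8.612×10^-4 K/W
  R_diatomaceous earth = L/(kA) = 0.218/(0.101·16.6) = 0.1300 K/W
  R_concrete = L/(kA) = 0.287/(1.32·16.6) = 0.01310 K/W
  R_conv,out = 1/(hA) = 1/(7.99·16.6) = 0.007540 K/W
ΣR = 8.612×10^-4 + 0.1300 + 0.01310 + 0.007540 = 0.1515 K/W
Q = ΔT/ΣR = (1020 °C − 31.9 °C)/0.1515 = 6522 W
From the inner boundary to the diatomaceous earth/concrete interface, ΣR_partial = 0.1309 K/W.
T_interface = T_in − Q·ΣR_partial = 1020 °C − (6522)(0.1309) = 166 °C

T = 166 °C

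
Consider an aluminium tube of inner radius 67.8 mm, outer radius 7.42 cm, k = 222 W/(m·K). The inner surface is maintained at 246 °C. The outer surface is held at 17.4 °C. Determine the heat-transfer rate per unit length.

Q' = 2πk·ΔT/ln(r₂/r₁) = 2π × 222 × 228.6 / ln(0.0742/0.0678) = 3.54×10^6 W/m

Q' = 3540 kW/m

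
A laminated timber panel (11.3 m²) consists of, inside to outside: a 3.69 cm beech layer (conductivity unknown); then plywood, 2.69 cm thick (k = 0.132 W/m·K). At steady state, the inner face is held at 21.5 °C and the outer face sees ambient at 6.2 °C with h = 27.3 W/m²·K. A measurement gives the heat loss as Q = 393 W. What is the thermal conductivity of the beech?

k = 0.185 W/m·K

ΣR = ΔT/Q = |21.5 − 6.2|/393 = 0.03893 K/W
Known resistances:
  R_plywood = L/(kA) = 0.0269/(0.132·11.3) = 0.01803 K/W
  R_conv,out = 1/(hA) = 1/(27.3·11.3) = 0.003242 K/W
R_beech = ΣR − ΣR_known = 0.03893 − 0.02127 = 0.01766 K/W
L/(kA) = 0.01766 ⇒ k = 0.0369/(0.01766·11.3) = 0.185 W/m·K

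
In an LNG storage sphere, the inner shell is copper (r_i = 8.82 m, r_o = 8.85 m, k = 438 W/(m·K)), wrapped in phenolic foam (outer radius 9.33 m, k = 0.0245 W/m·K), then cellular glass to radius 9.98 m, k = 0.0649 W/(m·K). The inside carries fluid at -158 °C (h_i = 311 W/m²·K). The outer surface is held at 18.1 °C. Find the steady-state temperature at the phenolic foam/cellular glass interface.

T = -36.8 °C

Series thermal resistances, inner to outer:
  R_conv,in = 1/(4πr²h) = 1/(4π·8.82²·311) = 3.289×10^-6 K/W
  R_copper = (1/8.82 − 1/8.85)/(4πk) = 3.843×10^-4/(4π·438) = 6.983×10^-8 K/W
  R_phenolic foam = (1/8.85 − 1/9.33)/(4πk) = 0.005813/(4π·0.0245) = 0.01888 K/W
  R_cellular glass = (1/9.33 − 1/9.98)/(4πk) = 0.006981/(4π·0.0649) = 0.008559 K/W
ΣR = 3.289×10^-6 + 6.983×10^-8 + 0.01888 + 0.008559 = 0.02744 K/W
Q = ΔT/ΣR = (-158 °C − 18.1 °C)/0.02744 = -6418 W
From the inner boundary to the phenolic foam/cellular glass interface, ΣR_partial = 0.01888 K/W.
T_interface = T_in − Q·ΣR_partial = -158 °C − (-6418)(0.01888) = -36.8 °C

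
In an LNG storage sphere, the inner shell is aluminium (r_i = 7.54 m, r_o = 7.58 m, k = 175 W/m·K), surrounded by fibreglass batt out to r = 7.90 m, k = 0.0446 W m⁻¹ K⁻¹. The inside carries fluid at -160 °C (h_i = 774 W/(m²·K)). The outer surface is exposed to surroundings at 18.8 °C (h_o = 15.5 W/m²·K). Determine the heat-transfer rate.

Q = 18600 W

Resistance network (inner→outer):
  R_conv,in = 1/(4πr²h) = 1/(4π·7.54²·774) = 1.808×10^-6 K/W
  R_aluminium = (1/7.54 − 1/7.58)/(4πk) = 6.999×10^-4/(4π·175) = 3.183×10^-7 K/W
  R_fibreglass batt = (1/7.58 − 1/7.90)/(4πk) = 0.005344/(4π·0.0446) = 0.009535 K/W
  R_conv,out = 1/(4πr²h) = 1/(4π·7.90²·15.5) = 8.226×10^-5 K/W
ΣR = 1.808×10^-6 + 3.183×10^-7 + 0.009535 + 8.226×10^-5 = 0.009619 K/W
Q = ΔT/ΣR = (-160 °C − 18.8 °C)/0.009619 = -18600 W
(Negative Q ⇒ heat flows inward; heat gain = 18600 W.)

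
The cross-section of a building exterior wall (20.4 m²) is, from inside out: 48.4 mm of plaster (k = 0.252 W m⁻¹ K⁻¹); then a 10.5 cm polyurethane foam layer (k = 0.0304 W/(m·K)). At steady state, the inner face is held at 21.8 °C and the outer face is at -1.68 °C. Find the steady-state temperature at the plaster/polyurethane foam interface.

Resistance network (inner→outer):
  R_plaster = L/(kA) = 0.0484/(0.252·20.4) = 0.009415 K/W
  R_polyurethane foam = L/(kA) = 0.105/(0.0304·20.4) = 0.1693 K/W
ΣR = 0.009415 + 0.1693 = 0.1787 K/W
Q = ΔT/ΣR = (21.8 °C − -1.68 °C)/0.1787 = 131.4 W
From the inner boundary to the plaster/polyurethane foam interface, ΣR_partial = 0.009415 K/W.
T_interface = T_in − Q·ΣR_partial = 21.8 °C − (131.4)(0.009415) = 20.6 °C

T = 20.6 °C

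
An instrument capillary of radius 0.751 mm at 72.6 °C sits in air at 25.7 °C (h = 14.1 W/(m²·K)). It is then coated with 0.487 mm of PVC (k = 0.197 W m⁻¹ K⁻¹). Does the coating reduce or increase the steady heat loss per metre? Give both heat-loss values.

Critical radius for a cylinder: r_cr = k/h = 0.0140 m = 1.40 cm.
Outer radius after coating: r₂ = 7.51×10^-4 + 4.87×10^-4 = 0.001238 m.
Since r₁ < r_cr and r₂ ≤ r_cr, the coating moves toward the maximum at r_cr — heat loss rises.
Bare: R = 1/(2πr₁h) = 15.03 m·K/W; Q = 46.9/15.03 = 3.12 W/m.
Coated: R = R_cond + R_conv = 9.521 m·K/W; Q = 46.9/9.521 = 4.93 W/m.

increases: 3.12 → 4.93 W/m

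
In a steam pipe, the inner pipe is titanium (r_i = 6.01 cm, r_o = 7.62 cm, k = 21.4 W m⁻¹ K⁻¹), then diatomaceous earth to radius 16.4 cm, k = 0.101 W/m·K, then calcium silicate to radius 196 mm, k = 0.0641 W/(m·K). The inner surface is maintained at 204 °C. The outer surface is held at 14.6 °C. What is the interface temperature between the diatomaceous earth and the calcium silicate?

T = 65.3 °C

Series thermal resistances, inner to outer:
  R'_titanium = ln(0.0762/0.0601)/(2πk) = 0.2374/(2π·21.4) = 0.001765 m·K/W
  R'_diatomaceous earth = ln(0.164/0.0762)/(2πk) = 0.7665/(2π·0.101) = 1.208 m·K/W
  R'_calcium silicate = ln(0.196/0.164)/(2πk) = 0.1782/(2π·0.0641) = 0.4426 m·K/W
ΣR = 0.001765 + 1.208 + 0.4426 = 1.652 m·K/W
Q' = ΔT/ΣR = (204 °C − 14.6 °C)/1.652 = 114.6 W/m
From the inner boundary to the diatomaceous earth/calcium silicate interface, ΣR_partial = 1.210 m·K/W.
T_interface = T_in − Q'·ΣR_partial = 204 °C − (114.6)(1.210) = 65.3 °C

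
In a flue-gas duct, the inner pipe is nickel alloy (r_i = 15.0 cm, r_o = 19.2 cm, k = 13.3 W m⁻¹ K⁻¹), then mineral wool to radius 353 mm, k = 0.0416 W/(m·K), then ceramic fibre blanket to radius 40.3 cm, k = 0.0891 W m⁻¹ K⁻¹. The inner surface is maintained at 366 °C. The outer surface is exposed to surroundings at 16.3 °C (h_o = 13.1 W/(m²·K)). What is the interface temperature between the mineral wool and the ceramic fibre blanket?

T = 52.2 °C

Resistance network (inner→outer):
  R'_nickel alloy = ln(0.192/0.150)/(2πk) = 0.2469/(2π·13.3) = 0.002954 m·K/W
  R'_mineral wool = ln(0.353/0.192)/(2πk) = 0.6090/(2π·0.0416) = 2.330 m·K/W
  R'_ceramic fibre blanket = ln(0.403/0.353)/(2πk) = 0.1325/(2π·0.0891) = 0.2366 m·K/W
  R'_conv,out = 1/(2πr h) = 1/(2π·0.403·13.1) = 0.03015 m·K/W
ΣR = 0.002954 + 2.330 + 0.2366 + 0.03015 = 2.600 m·K/W
Q' = ΔT/ΣR = (366 °C − 16.3 °C)/2.600 = 134.5 W/m
From the inner boundary to the mineral wool/ceramic fibre blanket interface, ΣR_partial = 2.333 m·K/W.
T_interface = T_in − Q'·ΣR_partial = 366 °C − (134.5)(2.333) = 52.2 °C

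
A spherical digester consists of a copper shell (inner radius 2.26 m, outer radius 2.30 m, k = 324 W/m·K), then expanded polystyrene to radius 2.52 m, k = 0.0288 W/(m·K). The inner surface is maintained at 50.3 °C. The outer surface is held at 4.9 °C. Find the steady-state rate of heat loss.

Q = 433 W

Series thermal resistances, inner to outer:
  R_copper = (1/2.26 − 1/2.30)/(4πk) = 0.007695/(4π·324) = 1.890×10^-6 K/W
  R_expanded polystyrene = (1/2.30 − 1/2.52)/(4πk) = 0.03796/(4π·0.0288) = 0.1049 K/W
ΣR = 1.890×10^-6 + 0.1049 = 0.1049 K/W
Q = ΔT/ΣR = (50.3 °C − 4.9 °C)/0.1049 = 433 W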